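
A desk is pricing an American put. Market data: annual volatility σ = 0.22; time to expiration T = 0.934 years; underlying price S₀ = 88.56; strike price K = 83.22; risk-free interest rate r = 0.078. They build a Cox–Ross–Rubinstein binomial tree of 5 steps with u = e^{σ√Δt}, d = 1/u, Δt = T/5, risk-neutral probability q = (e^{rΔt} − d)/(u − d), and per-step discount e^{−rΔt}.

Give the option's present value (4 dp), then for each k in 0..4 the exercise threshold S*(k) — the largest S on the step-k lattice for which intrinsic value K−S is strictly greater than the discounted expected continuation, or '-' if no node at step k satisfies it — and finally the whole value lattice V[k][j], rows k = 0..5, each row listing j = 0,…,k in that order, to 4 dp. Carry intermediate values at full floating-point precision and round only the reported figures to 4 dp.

price = 3.2247
boundary = - - - 66.5814 73.2231
tree:
3.2247
5.8031 1.2287
10.0771 2.5066 0.2297
16.6386 5.0474 0.5219 0.0000
22.6778 9.9969 1.1854 0.0000 0.0000
28.1692 16.6386 2.6928 0.0000 0.0000 0.0000

params: Δt=0.18680 u=1.09975 d=0.90930 q=0.55331 e^(-rΔt)=0.98554
t_5 payoffs: 28.1692 16.6386 2.6928 0.0000 0.0000 0.0000
t_4: node(4,0) S=60.5422 payoff=22.6778 vs cont=21.4740 → 22.6778 [stop]  node(4,1) S=73.2231 payoff=9.9969 vs cont=8.7932 → 9.9969 [stop]  node(4,2) S=88.5600 payoff=0.0000 vs cont=1.1854 → 1.1854 [wait]  node(4,3) S=107.1093 payoff=0.0000 vs cont=0.0000 → 0.0000 [wait]  node(4,4) S=129.5439 payoff=0.0000 vs cont=0.0000 → 0.0000 [wait]  ⇒ S*(4)=73.2231
t_3: node(3,0) S=66.5814 payoff=16.6386 vs cont=15.4348 → 16.6386 [stop]  node(3,1) S=80.5272 payoff=2.6928 vs cont=5.0474 → 5.0474 [wait]  node(3,2) S=97.3940 payoff=0.0000 vs cont=0.5219 → 0.5219 [wait]  node(3,3) S=117.7937 payoff=0.0000 vs cont=0.0000 → 0.0000 [wait]  ⇒ S*(3)=66.5814
t_2: node(2,0) S=73.2231 payoff=9.9969 vs cont=10.0771 → 10.0771 [wait]  node(2,1) S=88.5600 payoff=0.0000 vs cont=2.5066 → 2.5066 [wait]  node(2,2) S=107.1093 payoff=0.0000 vs cont=0.2297 → 0.2297 [wait]  ⇒ S*(2)=-
t_1: node(1,0) S=80.5272 payoff=2.6928 vs cont=5.8031 → 5.8031 [wait]  node(1,1) S=97.3940 payoff=0.0000 vs cont=1.2287 → 1.2287 [wait]  ⇒ S*(1)=-
t_0: node(0,0) S=88.5600 payoff=0.0000 vs cont=3.2247 → 3.2247 [wait]  ⇒ S*(0)=-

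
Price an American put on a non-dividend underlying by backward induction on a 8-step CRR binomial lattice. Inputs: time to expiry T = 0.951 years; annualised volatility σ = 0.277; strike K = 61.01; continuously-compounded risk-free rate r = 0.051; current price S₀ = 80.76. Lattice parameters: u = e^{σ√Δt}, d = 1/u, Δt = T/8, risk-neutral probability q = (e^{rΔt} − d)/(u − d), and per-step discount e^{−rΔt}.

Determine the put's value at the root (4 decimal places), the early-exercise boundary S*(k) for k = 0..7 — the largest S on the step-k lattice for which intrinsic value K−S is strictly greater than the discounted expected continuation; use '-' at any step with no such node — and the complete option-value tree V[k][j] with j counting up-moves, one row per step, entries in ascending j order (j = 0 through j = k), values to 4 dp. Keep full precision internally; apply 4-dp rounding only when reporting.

price = 1.0961
boundary = - - - - - - 45.5337 50.0968
tree:
1.0961
1.8347 0.3937
3.0062 0.7218 0.0807
4.7989 1.3055 0.1649 0.0000
7.4160 2.3210 0.3372 0.0000 0.0000
10.9987 4.0339 0.6894 0.0000 0.0000 0.0000
15.4763 6.7926 1.4096 0.0000 0.0000 0.0000 0.0000
19.6238 10.9132 2.8821 0.0000 0.0000 0.0000 0.0000 0.0000
23.3935 15.4763 5.8927 0.0000 0.0000 0.0000 0.0000 0.0000 0.0000

Δt=0.11887  u=1.10021  d=0.90891  q=0.50793  discount=0.99396
step 8 (expiry): payoffs max(K−S,0) = 23.3935 15.4763 5.8927 0.0000 0.0000 0.0000 0.0000 0.0000 0.0000
step 7: (k=7,j=0): S=41.3862, (K−S)⁺=19.6238, hold=19.2550 ⇒ V=19.6238 exercise | (k=7,j=1): S=50.0968, (K−S)⁺=10.9132, hold=10.5444 ⇒ V=10.9132 exercise | (k=7,j=2): S=60.6408, (K−S)⁺=0.3692, hold=2.8821 ⇒ V=2.8821 continue | (k=7,j=3): S=73.4039, (K−S)⁺=0.0000, hold=0.0000 ⇒ V=0.0000 continue | (k=7,j=4): S=88.8533, (K−S)⁺=0.0000, hold=0.0000 ⇒ V=0.0000 continue | (k=7,j=5): S=107.5543, (K−S)⁺=0.0000, hold=0.0000 ⇒ V=0.0000 continue | (k=7,j=6): S=130.1914, (K−S)⁺=0.0000, hold=0.0000 ⇒ V=0.0000 continue | (k=7,j=7): S=157.5929, (K−S)⁺=0.0000, hold=0.0000 ⇒ V=0.0000 continue  boundary S*=50.0968
step 6: (k=6,j=0): S=45.5337, (K−S)⁺=15.4763, hold=15.1075 ⇒ V=15.4763 exercise | (k=6,j=1): S=55.1173, (K−S)⁺=5.8927, hold=6.7926 ⇒ V=6.7926 continue | (k=6,j=2): S=66.7178, (K−S)⁺=0.0000, hold=1.4096 ⇒ V=1.4096 continue | (k=6,j=3): S=80.7600, (K−S)⁺=0.0000, hold=0.0000 ⇒ V=0.0000 continue | (k=6,j=4): S=97.7576, (K−S)⁺=0.0000, hold=0.0000 ⇒ V=0.0000 continue | (k=6,j=5): S=118.3328, (K−S)⁺=0.0000, hold=0.0000 ⇒ V=0.0000 continue | (k=6,j=6): S=143.2384, (K−S)⁺=0.0000, hold=0.0000 ⇒ V=0.0000 continue  boundary S*=45.5337
step 5: (k=5,j=0): S=50.0968, (K−S)⁺=10.9132, hold=10.9987 ⇒ V=10.9987 continue | (k=5,j=1): S=60.6408, (K−S)⁺=0.3692, hold=4.0339 ⇒ V=4.0339 continue | (k=5,j=2): S=73.4039, (K−S)⁺=0.0000, hold=0.6894 ⇒ V=0.6894 continue | (k=5,j=3): S=88.8533, (K−S)⁺=0.0000, hold=0.0000 ⇒ V=0.0000 continue | (k=5,j=4): S=107.5543, (K−S)⁺=0.0000, hold=0.0000 ⇒ V=0.0000 continue | (k=5,j=5): S=130.1914, (K−S)⁺=0.0000, hold=0.0000 ⇒ V=0.0000 continue  boundary S*=-
step 4: (k=4,j=0): S=55.1173, (K−S)⁺=5.8927, hold=7.4160 ⇒ V=7.4160 continue | (k=4,j=1): S=66.7178, (K−S)⁺=0.0000, hold=2.3210 ⇒ V=2.3210 continue | (k=4,j=2): S=80.7600, (K−S)⁺=0.0000, hold=0.3372 ⇒ V=0.3372 continue | (k=4,j=3): S=97.7576, (K−S)⁺=0.0000, hold=0.0000 ⇒ V=0.0000 continue | (k=4,j=4): S=118.3328, (K−S)⁺=0.0000, hold=0.0000 ⇒ V=0.0000 continue  boundary S*=-
step 3: (k=3,j=0): S=60.6408, (K−S)⁺=0.3692, hold=4.7989 ⇒ V=4.7989 continue | (k=3,j=1): S=73.4039, (K−S)⁺=0.0000, hold=1.3055 ⇒ V=1.3055 continue | (k=3,j=2): S=88.8533, (K−S)⁺=0.0000, hold=0.1649 ⇒ V=0.1649 continue | (k=3,j=3): S=107.5543, (K−S)⁺=0.0000, hold=0.0000 ⇒ V=0.0000 continue  boundary S*=-
step 2: (k=2,j=0): S=66.7178, (K−S)⁺=0.0000, hold=3.0062 ⇒ V=3.0062 continue | (k=2,j=1): S=80.7600, (K−S)⁺=0.0000, hold=0.7218 ⇒ V=0.7218 continue | (k=2,j=2): S=97.7576, (K−S)⁺=0.0000, hold=0.0807 ⇒ V=0.0807 continue  boundary S*=-
step 1: (k=1,j=0): S=73.4039, (K−S)⁺=0.0000, hold=1.8347 ⇒ V=1.8347 continue | (k=1,j=1): S=88.8533, (K−S)⁺=0.0000, hold=0.3937 ⇒ V=0.3937 continue  boundary S*=-
step 0: (k=0,j=0): S=80.7600, (K−S)⁺=0.0000, hold=1.0961 ⇒ V=1.0961 continue  boundary S*=-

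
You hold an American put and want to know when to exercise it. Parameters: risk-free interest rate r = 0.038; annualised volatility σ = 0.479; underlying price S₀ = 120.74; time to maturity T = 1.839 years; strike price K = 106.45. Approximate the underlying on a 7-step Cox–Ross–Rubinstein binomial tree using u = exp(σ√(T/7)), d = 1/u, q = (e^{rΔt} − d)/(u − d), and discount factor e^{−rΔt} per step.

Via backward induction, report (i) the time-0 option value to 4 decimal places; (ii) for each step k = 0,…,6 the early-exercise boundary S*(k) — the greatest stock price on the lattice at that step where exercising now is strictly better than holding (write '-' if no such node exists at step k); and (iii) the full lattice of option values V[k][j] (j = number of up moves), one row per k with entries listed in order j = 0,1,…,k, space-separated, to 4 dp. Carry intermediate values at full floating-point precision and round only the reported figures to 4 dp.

Δt=0.26271  u=1.27828  d=0.78230  q=0.45916  discount=0.99007
step 7 (expiry): payoffs max(K−S,0) = 84.7993 71.0728 48.6438 11.9949 0.0000 0.0000 0.0000 0.0000
step 6: (k=6,j=0): S=27.6756, (K−S)⁺=78.7744, hold=77.7170 ⇒ V=78.7744 exercise | (k=6,j=1): S=45.2219, (K−S)⁺=61.2281, hold=60.1707 ⇒ V=61.2281 exercise | (k=6,j=2): S=73.8924, (K−S)⁺=32.5576, hold=31.5002 ⇒ V=32.5576 exercise | (k=6,j=3): S=120.7400, (K−S)⁺=0.0000, hold=6.4229 ⇒ V=6.4229 continue | (k=6,j=4): S=197.2888, (K−S)⁺=0.0000, hold=0.0000 ⇒ V=0.0000 continue | (k=6,j=5): S=322.3694, (K−S)⁺=0.0000, hold=0.0000 ⇒ V=0.0000 continue | (k=6,j=6): S=526.7506, (K−S)⁺=0.0000, hold=0.0000 ⇒ V=0.0000 continue  boundary S*=73.8924
step 5: (k=5,j=0): S=35.3772, (K−S)⁺=71.0728, hold=70.0154 ⇒ V=71.0728 exercise | (k=5,j=1): S=57.8062, (K−S)⁺=48.6438, hold=47.5864 ⇒ V=48.6438 exercise | (k=5,j=2): S=94.4551, (K−S)⁺=11.9949, hold=20.3535 ⇒ V=20.3535 continue | (k=5,j=3): S=154.3394, (K−S)⁺=0.0000, hold=3.4393 ⇒ V=3.4393 continue | (k=5,j=4): S=252.1901, (K−S)⁺=0.0000, hold=0.0000 ⇒ V=0.0000 continue | (k=5,j=5): S=412.0780, (K−S)⁺=0.0000, hold=0.0000 ⇒ V=0.0000 continue  boundary S*=57.8062
step 4: (k=4,j=0): S=45.2219, (K−S)⁺=61.2281, hold=60.1707 ⇒ V=61.2281 exercise | (k=4,j=1): S=73.8924, (K−S)⁺=32.5576, hold=35.2999 ⇒ V=35.2999 continue | (k=4,j=2): S=120.7400, (K−S)⁺=0.0000, hold=12.4622 ⇒ V=12.4622 continue | (k=4,j=3): S=197.2888, (K−S)⁺=0.0000, hold=1.8416 ⇒ V=1.8416 continue | (k=4,j=4): S=322.3694, (K−S)⁺=0.0000, hold=0.0000 ⇒ V=0.0000 continue  boundary S*=45.2219
step 3: (k=3,j=0): S=57.8062, (K−S)⁺=48.6438, hold=48.8331 ⇒ V=48.8331 continue | (k=3,j=1): S=94.4551, (K−S)⁺=11.9949, hold=24.5673 ⇒ V=24.5673 continue | (k=3,j=2): S=154.3394, (K−S)⁺=0.0000, hold=7.5103 ⇒ V=7.5103 continue | (k=3,j=3): S=252.1901, (K−S)⁺=0.0000, hold=0.9861 ⇒ V=0.9861 continue  boundary S*=-
step 2: (k=2,j=0): S=73.8924, (K−S)⁺=32.5576, hold=37.3169 ⇒ V=37.3169 continue | (k=2,j=1): S=120.7400, (K−S)⁺=0.0000, hold=16.5692 ⇒ V=16.5692 continue | (k=2,j=2): S=197.2888, (K−S)⁺=0.0000, hold=4.4699 ⇒ V=4.4699 continue  boundary S*=-
step 1: (k=1,j=0): S=94.4551, (K−S)⁺=11.9949, hold=27.5144 ⇒ V=27.5144 continue | (k=1,j=1): S=154.3394, (K−S)⁺=0.0000, hold=10.9043 ⇒ V=10.9043 continue  boundary S*=-
step 0: (k=0,j=0): S=120.7400, (K−S)⁺=0.0000, hold=19.6902 ⇒ V=19.6902 continue  boundary S*=-

price = 19.6902
boundary = - - - - 45.2219 57.8062 73.8924
tree:
19.6902
27.5144 10.9043
37.3169 16.5692 4.4699
48.8331 24.5673 7.5103 0.9861
61.2281 35.2999 12.4622 1.8416 0.0000
71.0728 48.6438 20.3535 3.4393 0.0000 0.0000
78.7744 61.2281 32.5576 6.4229 0.0000 0.0000 0.0000
84.7993 71.0728 48.6438 11.9949 0.0000 0.0000 0.0000 0.0000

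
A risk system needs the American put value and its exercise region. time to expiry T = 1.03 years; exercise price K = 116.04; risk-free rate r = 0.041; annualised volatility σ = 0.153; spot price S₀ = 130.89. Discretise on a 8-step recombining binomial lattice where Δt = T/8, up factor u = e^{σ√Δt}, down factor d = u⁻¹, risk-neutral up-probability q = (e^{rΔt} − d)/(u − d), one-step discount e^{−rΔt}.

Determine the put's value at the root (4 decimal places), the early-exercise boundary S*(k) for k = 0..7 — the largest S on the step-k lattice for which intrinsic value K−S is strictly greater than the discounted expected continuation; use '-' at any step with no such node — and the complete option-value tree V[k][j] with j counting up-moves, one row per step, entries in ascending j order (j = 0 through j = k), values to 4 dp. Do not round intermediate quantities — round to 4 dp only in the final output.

Δt=0.12875  u=1.05643  d=0.94658  q=0.53446  discount=0.99474
step 8 (expiry): payoffs max(K−S,0) = 31.6740 21.8831 10.9559 0.0000 0.0000 0.0000 0.0000 0.0000 0.0000
step 7: (k=7,j=0): S=89.1271, (K−S)⁺=26.9129, hold=26.3019 ⇒ V=26.9129 exercise | (k=7,j=1): S=99.4706, (K−S)⁺=16.5694, hold=15.9585 ⇒ V=16.5694 exercise | (k=7,j=2): S=111.0144, (K−S)⁺=5.0256, hold=5.0736 ⇒ V=5.0736 continue | (k=7,j=3): S=123.8979, (K−S)⁺=0.0000, hold=0.0000 ⇒ V=0.0000 continue | (k=7,j=4): S=138.2766, (K−S)⁺=0.0000, hold=0.0000 ⇒ V=0.0000 continue | (k=7,j=5): S=154.3240, (K−S)⁺=0.0000, hold=0.0000 ⇒ V=0.0000 continue | (k=7,j=6): S=172.2338, (K−S)⁺=0.0000, hold=0.0000 ⇒ V=0.0000 continue | (k=7,j=7): S=192.2220, (K−S)⁺=0.0000, hold=0.0000 ⇒ V=0.0000 continue  boundary S*=99.4706
step 6: (k=6,j=0): S=94.1569, (K−S)⁺=21.8831, hold=21.2721 ⇒ V=21.8831 exercise | (k=6,j=1): S=105.0841, (K−S)⁺=10.9559, hold=10.3705 ⇒ V=10.9559 exercise | (k=6,j=2): S=117.2794, (K−S)⁺=0.0000, hold=2.3495 ⇒ V=2.3495 continue | (k=6,j=3): S=130.8900, (K−S)⁺=0.0000, hold=0.0000 ⇒ V=0.0000 continue | (k=6,j=4): S=146.0801, (K−S)⁺=0.0000, hold=0.0000 ⇒ V=0.0000 continue | (k=6,j=5): S=163.0332, (K−S)⁺=0.0000, hold=0.0000 ⇒ V=0.0000 continue | (k=6,j=6): S=181.9536, (K−S)⁺=0.0000, hold=0.0000 ⇒ V=0.0000 continue  boundary S*=105.0841
step 5: (k=5,j=0): S=99.4706, (K−S)⁺=16.5694, hold=15.9585 ⇒ V=16.5694 exercise | (k=5,j=1): S=111.0144, (K−S)⁺=5.0256, hold=6.3227 ⇒ V=6.3227 continue | (k=5,j=2): S=123.8979, (K−S)⁺=0.0000, hold=1.0880 ⇒ V=1.0880 continue | (k=5,j=3): S=138.2766, (K−S)⁺=0.0000, hold=0.0000 ⇒ V=0.0000 continue | (k=5,j=4): S=154.3240, (K−S)⁺=0.0000, hold=0.0000 ⇒ V=0.0000 continue | (k=5,j=5): S=172.2338, (K−S)⁺=0.0000, hold=0.0000 ⇒ V=0.0000 continue  boundary S*=99.4706
step 4: (k=4,j=0): S=105.0841, (K−S)⁺=10.9559, hold=11.0346 ⇒ V=11.0346 continue | (k=4,j=1): S=117.2794, (K−S)⁺=0.0000, hold=3.5064 ⇒ V=3.5064 continue | (k=4,j=2): S=130.8900, (K−S)⁺=0.0000, hold=0.5039 ⇒ V=0.5039 continue | (k=4,j=3): S=146.0801, (K−S)⁺=0.0000, hold=0.0000 ⇒ V=0.0000 continue | (k=4,j=4): S=163.0332, (K−S)⁺=0.0000, hold=0.0000 ⇒ V=0.0000 continue  boundary S*=-
step 3: (k=3,j=0): S=111.0144, (K−S)⁺=5.0256, hold=6.9742 ⇒ V=6.9742 continue | (k=3,j=1): S=123.8979, (K−S)⁺=0.0000, hold=1.8917 ⇒ V=1.8917 continue | (k=3,j=2): S=138.2766, (K−S)⁺=0.0000, hold=0.2333 ⇒ V=0.2333 continue | (k=3,j=3): S=154.3240, (K−S)⁺=0.0000, hold=0.0000 ⇒ V=0.0000 continue  boundary S*=-
step 2: (k=2,j=0): S=117.2794, (K−S)⁺=0.0000, hold=4.2354 ⇒ V=4.2354 continue | (k=2,j=1): S=130.8900, (K−S)⁺=0.0000, hold=1.0001 ⇒ V=1.0001 continue | (k=2,j=2): S=146.0801, (K−S)⁺=0.0000, hold=0.1081 ⇒ V=0.1081 continue  boundary S*=-
step 1: (k=1,j=0): S=123.8979, (K−S)⁺=0.0000, hold=2.4930 ⇒ V=2.4930 continue | (k=1,j=1): S=138.2766, (K−S)⁺=0.0000, hold=0.5206 ⇒ V=0.5206 continue  boundary S*=-
step 0: (k=0,j=0): S=130.8900, (K−S)⁺=0.0000, hold=1.4313 ⇒ V=1.4313 continue  boundary S*=-

price = 1.4313
boundary = - - - - - 99.4706 105.0841 99.4706
tree:
1.4313
2.4930 0.5206
4.2354 1.0001 0.1081
6.9742 1.8917 0.2333 0.0000
11.0346 3.5064 0.5039 0.0000 0.0000
16.5694 6.3227 1.0880 0.0000 0.0000 0.0000
21.8831 10.9559 2.3495 0.0000 0.0000 0.0000 0.0000
26.9129 16.5694 5.0736 0.0000 0.0000 0.0000 0.0000 0.0000
31.6740 21.8831 10.9559 0.0000 0.0000 0.0000 0.0000 0.0000 0.0000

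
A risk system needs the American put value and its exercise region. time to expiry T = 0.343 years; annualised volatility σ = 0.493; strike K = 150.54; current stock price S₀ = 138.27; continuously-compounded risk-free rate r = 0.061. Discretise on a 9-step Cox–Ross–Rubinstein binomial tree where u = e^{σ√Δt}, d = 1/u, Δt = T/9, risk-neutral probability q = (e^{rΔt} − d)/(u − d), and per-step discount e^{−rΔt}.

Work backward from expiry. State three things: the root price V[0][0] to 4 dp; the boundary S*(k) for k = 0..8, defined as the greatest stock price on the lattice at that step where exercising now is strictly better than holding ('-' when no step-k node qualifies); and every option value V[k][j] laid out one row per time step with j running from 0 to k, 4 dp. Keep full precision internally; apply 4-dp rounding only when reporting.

price = 21.6055
boundary = - - - 103.5937 94.0882 103.5937 114.0596 125.5827 114.0596
tree:
21.6055
28.8944 14.0620
37.4579 20.0487 7.8487
46.9463 27.6828 12.1358 3.3887
56.4518 36.8255 18.2236 5.8072 0.8677
65.0850 46.9463 26.3840 9.7500 1.6988 0.0000
72.9262 56.4518 36.4804 15.9180 3.3258 0.0000 0.0000
80.0478 65.0850 46.9463 24.9573 6.5113 0.0000 0.0000 0.0000
86.5160 72.9262 56.4518 36.4804 12.7477 0.0000 0.0000 0.0000 0.0000
92.3907 80.0478 65.0850 46.9463 24.9573 0.0000 0.0000 0.0000 0.0000 0.0000

Δt=0.03811  u=1.10103  d=0.90824  q=0.48803  discount=0.99768
step 9 (expiry): payoffs max(K−S,0) = 92.3907 80.0478 65.0850 46.9463 24.9573 0.0000 0.0000 0.0000 0.0000 0.0000
step 8: (k=8,j=0): S=64.0240, (K−S)⁺=86.5160, hold=86.1664 ⇒ V=86.5160 exercise | (k=8,j=1): S=77.6138, (K−S)⁺=72.9262, hold=72.5766 ⇒ V=72.9262 exercise | (k=8,j=2): S=94.0882, (K−S)⁺=56.4518, hold=56.1022 ⇒ V=56.4518 exercise | (k=8,j=3): S=114.0596, (K−S)⁺=36.4804, hold=36.1309 ⇒ V=36.4804 exercise | (k=8,j=4): S=138.2700, (K−S)⁺=12.2700, hold=12.7477 ⇒ V=12.7477 continue | (k=8,j=5): S=167.6194, (K−S)⁺=0.0000, hold=0.0000 ⇒ V=0.0000 continue | (k=8,j=6): S=203.1985, (K−S)⁺=0.0000, hold=0.0000 ⇒ V=0.0000 continue | (k=8,j=7): S=246.3297, (K−S)⁺=0.0000, hold=0.0000 ⇒ V=0.0000 continue | (k=8,j=8): S=298.6160, (K−S)⁺=0.0000, hold=0.0000 ⇒ V=0.0000 continue  boundary S*=114.0596
step 7: (k=7,j=0): S=70.4922, (K−S)⁺=80.0478, hold=79.6983 ⇒ V=80.0478 exercise | (k=7,j=1): S=85.4550, (K−S)⁺=65.0850, hold=64.7355 ⇒ V=65.0850 exercise | (k=7,j=2): S=103.5937, (K−S)⁺=46.9463, hold=46.5967 ⇒ V=46.9463 exercise | (k=7,j=3): S=125.5827, (K−S)⁺=24.9573, hold=24.8403 ⇒ V=24.9573 exercise | (k=7,j=4): S=152.2391, (K−S)⁺=0.0000, hold=6.5113 ⇒ V=6.5113 continue | (k=7,j=5): S=184.5536, (K−S)⁺=0.0000, hold=0.0000 ⇒ V=0.0000 continue | (k=7,j=6): S=223.7272, (K−S)⁺=0.0000, hold=0.0000 ⇒ V=0.0000 continue | (k=7,j=7): S=271.2158, (K−S)⁺=0.0000, hold=0.0000 ⇒ V=0.0000 continue  boundary S*=125.5827
step 6: (k=6,j=0): S=77.6138, (K−S)⁺=72.9262, hold=72.5766 ⇒ V=72.9262 exercise | (k=6,j=1): S=94.0882, (K−S)⁺=56.4518, hold=56.1022 ⇒ V=56.4518 exercise | (k=6,j=2): S=114.0596, (K−S)⁺=36.4804, hold=36.1309 ⇒ V=36.4804 exercise | (k=6,j=3): S=138.2700, (K−S)⁺=12.2700, hold=15.9180 ⇒ V=15.9180 continue | (k=6,j=4): S=167.6194, (K−S)⁺=0.0000, hold=3.3258 ⇒ V=3.3258 continue | (k=6,j=5): S=203.1985, (K−S)⁺=0.0000, hold=0.0000 ⇒ V=0.0000 continue | (k=6,j=6): S=246.3297, (K−S)⁺=0.0000, hold=0.0000 ⇒ V=0.0000 continue  boundary S*=114.0596
step 5: (k=5,j=0): S=85.4550, (K−S)⁺=65.0850, hold=64.7355 ⇒ V=65.0850 exercise | (k=5,j=1): S=103.5937, (K−S)⁺=46.9463, hold=46.5967 ⇒ V=46.9463 exercise | (k=5,j=2): S=125.5827, (K−S)⁺=24.9573, hold=26.3840 ⇒ V=26.3840 continue | (k=5,j=3): S=152.2391, (K−S)⁺=0.0000, hold=9.7500 ⇒ V=9.7500 continue | (k=5,j=4): S=184.5536, (K−S)⁺=0.0000, hold=1.6988 ⇒ V=1.6988 continue | (k=5,j=5): S=223.7272, (K−S)⁺=0.0000, hold=0.0000 ⇒ V=0.0000 continue  boundary S*=103.5937
step 4: (k=4,j=0): S=94.0882, (K−S)⁺=56.4518, hold=56.1022 ⇒ V=56.4518 exercise | (k=4,j=1): S=114.0596, (K−S)⁺=36.4804, hold=36.8255 ⇒ V=36.8255 continue | (k=4,j=2): S=138.2700, (K−S)⁺=12.2700, hold=18.2236 ⇒ V=18.2236 continue | (k=4,j=3): S=167.6194, (K−S)⁺=0.0000, hold=5.8072 ⇒ V=5.8072 continue | (k=4,j=4): S=203.1985, (K−S)⁺=0.0000, hold=0.8677 ⇒ V=0.8677 continue  boundary S*=94.0882
step 3: (k=3,j=0): S=103.5937, (K−S)⁺=46.9463, hold=46.7647 ⇒ V=46.9463 exercise | (k=3,j=1): S=125.5827, (K−S)⁺=24.9573, hold=27.6828 ⇒ V=27.6828 continue | (k=3,j=2): S=152.2391, (K−S)⁺=0.0000, hold=12.1358 ⇒ V=12.1358 continue | (k=3,j=3): S=184.5536, (K−S)⁺=0.0000, hold=3.3887 ⇒ V=3.3887 continue  boundary S*=103.5937
step 2: (k=2,j=0): S=114.0596, (K−S)⁺=36.4804, hold=37.4579 ⇒ V=37.4579 continue | (k=2,j=1): S=138.2700, (K−S)⁺=12.2700, hold=20.0487 ⇒ V=20.0487 continue | (k=2,j=2): S=167.6194, (K−S)⁺=0.0000, hold=7.8487 ⇒ V=7.8487 continue  boundary S*=-
step 1: (k=1,j=0): S=125.5827, (K−S)⁺=24.9573, hold=28.8944 ⇒ V=28.8944 continue | (k=1,j=1): S=152.2391, (K−S)⁺=0.0000, hold=14.0620 ⇒ V=14.0620 continue  boundary S*=-
step 0: (k=0,j=0): S=138.2700, (K−S)⁺=12.2700, hold=21.6055 ⇒ V=21.6055 continue  boundary S*=-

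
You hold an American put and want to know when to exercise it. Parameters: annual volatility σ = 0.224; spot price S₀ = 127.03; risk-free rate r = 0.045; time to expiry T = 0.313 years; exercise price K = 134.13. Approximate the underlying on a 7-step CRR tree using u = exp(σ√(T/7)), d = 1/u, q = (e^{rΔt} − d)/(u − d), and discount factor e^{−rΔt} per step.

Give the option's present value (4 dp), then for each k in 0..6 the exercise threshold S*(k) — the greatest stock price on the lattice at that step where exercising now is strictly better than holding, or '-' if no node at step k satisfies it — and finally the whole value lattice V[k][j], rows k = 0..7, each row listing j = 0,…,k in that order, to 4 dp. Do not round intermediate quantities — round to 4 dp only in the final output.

Δt=0.04471, u=1.04851, d=0.95374, q=0.50941, disc=e^(-rΔt)=0.99799
k=7 terminal: V=max(K-S,0) → 42.9480 33.8876 23.9270 12.9767 0.9383 0.0000 0.0000 0.0000
k=6: j=0 S=95.6049 intr=38.5251 cont=38.2555 V=38.5251[EX]; j=1 S=105.1047 intr=29.0253 cont=28.7556 V=29.0253[EX]; j=2 S=115.5485 intr=18.5815 cont=18.3119 V=18.5815[EX]; j=3 S=127.0300 intr=7.1000 cont=6.8304 V=7.1000[EX]; j=4 S=139.6524 intr=0.0000 cont=0.4594 V=0.4594[hold]; j=5 S=153.5290 intr=0.0000 cont=0.0000 V=0.0000[hold]; j=6 S=168.7844 intr=0.0000 cont=0.0000 V=0.0000[hold]  S*(6)=127.0300
k=5: j=0 S=100.2424 intr=33.8876 cont=33.6180 V=33.8876[EX]; j=1 S=110.2030 intr=23.9270 cont=23.6574 V=23.9270[EX]; j=2 S=121.1533 intr=12.9767 cont=12.7071 V=12.9767[EX]; j=3 S=133.1917 intr=0.9383 cont=3.7097 V=3.7097[hold]; j=4 S=146.4264 intr=0.0000 cont=0.2249 V=0.2249[hold]; j=5 S=160.9761 intr=0.0000 cont=0.0000 V=0.0000[hold]  S*(5)=121.1533
k=4: j=0 S=105.1047 intr=29.0253 cont=28.7556 V=29.0253[EX]; j=1 S=115.5485 intr=18.5815 cont=18.3119 V=18.5815[EX]; j=2 S=127.0300 intr=7.1000 cont=8.2394 V=8.2394[hold]; j=3 S=139.6524 intr=0.0000 cont=1.9306 V=1.9306[hold]; j=4 S=153.5290 intr=0.0000 cont=0.1101 V=0.1101[hold]  S*(4)=115.5485
k=3: j=0 S=110.2030 intr=23.9270 cont=23.6574 V=23.9270[EX]; j=1 S=121.1533 intr=12.9767 cont=13.2863 V=13.2863[hold]; j=2 S=133.1917 intr=0.9383 cont=5.0155 V=5.0155[hold]; j=3 S=146.4264 intr=0.0000 cont=1.0012 V=1.0012[hold]  S*(3)=110.2030
k=2: j=0 S=115.5485 intr=18.5815 cont=18.4693 V=18.5815[EX]; j=1 S=127.0300 intr=7.1000 cont=9.0548 V=9.0548[hold]; j=2 S=139.6524 intr=0.0000 cont=2.9646 V=2.9646[hold]  S*(2)=115.5485
k=1: j=0 S=121.1533 intr=12.9767 cont=13.7009 V=13.7009[hold]; j=1 S=133.1917 intr=0.9383 cont=5.9404 V=5.9404[hold]  S*(1)=-
k=0: j=0 S=127.0300 intr=7.1000 cont=9.7280 V=9.7280[hold]  S*(0)=-

price = 9.7280
boundary = - - 115.5485 110.2030 115.5485 121.1533 127.0300
tree:
9.7280
13.7009 5.9404
18.5815 9.0548 2.9646
23.9270 13.2863 5.0155 1.0012
29.0253 18.5815 8.2394 1.9306 0.1101
33.8876 23.9270 12.9767 3.7097 0.2249 0.0000
38.5251 29.0253 18.5815 7.1000 0.4594 0.0000 0.0000
42.9480 33.8876 23.9270 12.9767 0.9383 0.0000 0.0000 0.0000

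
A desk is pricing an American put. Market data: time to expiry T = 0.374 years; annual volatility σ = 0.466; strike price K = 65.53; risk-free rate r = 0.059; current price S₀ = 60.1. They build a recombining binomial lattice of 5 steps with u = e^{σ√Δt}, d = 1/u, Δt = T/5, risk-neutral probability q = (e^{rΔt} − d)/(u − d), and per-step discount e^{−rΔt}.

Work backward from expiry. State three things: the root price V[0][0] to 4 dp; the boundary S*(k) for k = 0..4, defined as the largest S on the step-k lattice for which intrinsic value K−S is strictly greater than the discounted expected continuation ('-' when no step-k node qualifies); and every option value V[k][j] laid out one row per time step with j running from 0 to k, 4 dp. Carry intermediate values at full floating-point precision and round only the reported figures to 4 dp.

Δt=0.07480, u=1.13593, d=0.88034, q=0.48549, disc=e^(-rΔt)=0.99560
k=5 terminal: V=max(K-S,0) → 33.7523 24.5263 12.6217 0.0000 0.0000 0.0000
k=4: j=0 S=36.0971 intr=29.4329 cont=29.1443 V=29.4329[EX]; j=1 S=46.5772 intr=18.9528 cont=18.6642 V=18.9528[EX]; j=2 S=60.1000 intr=5.4300 cont=6.4654 V=6.4654[hold]; j=3 S=77.5488 intr=0.0000 cont=0.0000 V=0.0000[hold]; j=4 S=100.0636 intr=0.0000 cont=0.0000 V=0.0000[hold]  S*(4)=46.5772
k=3: j=0 S=41.0037 intr=24.5263 cont=24.2377 V=24.5263[EX]; j=1 S=52.9083 intr=12.6217 cont=12.8336 V=12.8336[hold]; j=2 S=68.2692 intr=0.0000 cont=3.3119 V=3.3119[hold]; j=3 S=88.0898 intr=0.0000 cont=0.0000 V=0.0000[hold]  S*(3)=41.0037
k=2: j=0 S=46.5772 intr=18.9528 cont=18.7666 V=18.9528[EX]; j=1 S=60.1000 intr=5.4300 cont=8.1748 V=8.1748[hold]; j=2 S=77.5488 intr=0.0000 cont=1.6965 V=1.6965[hold]  S*(2)=46.5772
k=1: j=0 S=52.9083 intr=12.6217 cont=13.6598 V=13.6598[hold]; j=1 S=68.2692 intr=0.0000 cont=5.0075 V=5.0075[hold]  S*(1)=-
k=0: j=0 S=60.1000 intr=5.4300 cont=9.4176 V=9.4176[hold]  S*(0)=-

price = 9.4176
boundary = - - 46.5772 41.0037 46.5772
tree:
9.4176
13.6598 5.0075
18.9528 8.1748 1.6965
24.5263 12.8336 3.3119 0.0000
29.4329 18.9528 6.4654 0.0000 0.0000
33.7523 24.5263 12.6217 0.0000 0.0000 0.0000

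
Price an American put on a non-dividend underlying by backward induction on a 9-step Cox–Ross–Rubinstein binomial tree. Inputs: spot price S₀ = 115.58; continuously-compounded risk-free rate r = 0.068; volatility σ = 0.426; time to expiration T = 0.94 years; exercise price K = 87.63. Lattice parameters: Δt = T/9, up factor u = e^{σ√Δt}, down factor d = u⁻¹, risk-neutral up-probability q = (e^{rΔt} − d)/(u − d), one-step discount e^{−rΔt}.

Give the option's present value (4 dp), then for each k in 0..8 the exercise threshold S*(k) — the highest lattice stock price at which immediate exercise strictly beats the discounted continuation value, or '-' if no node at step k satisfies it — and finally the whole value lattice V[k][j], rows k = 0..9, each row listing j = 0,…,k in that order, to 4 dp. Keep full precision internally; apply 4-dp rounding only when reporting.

Δt=0.10444, u=1.14760, d=0.87138, q=0.49144, disc=e^(-rΔt)=0.99292
k=9 terminal: V=max(K-S,0) → 54.1518 43.5395 29.5633 11.1568 0.0000 0.0000 0.0000 0.0000 0.0000 0.0000
k=8: j=0 S=38.4197 intr=49.2103 cont=48.5901 V=49.2103[EX]; j=1 S=50.5983 intr=37.0317 cont=36.4115 V=37.0317[EX]; j=2 S=66.6374 intr=20.9926 cont=20.3724 V=20.9926[EX]; j=3 S=87.7608 intr=0.0000 cont=5.6337 V=5.6337[hold]; j=4 S=115.5800 intr=0.0000 cont=0.0000 V=0.0000[hold]; j=5 S=152.2176 intr=0.0000 cont=0.0000 V=0.0000[hold]; j=6 S=200.4689 intr=0.0000 cont=0.0000 V=0.0000[hold]; j=7 S=264.0154 intr=0.0000 cont=0.0000 V=0.0000[hold]; j=8 S=347.7055 intr=0.0000 cont=0.0000 V=0.0000[hold]  S*(8)=66.6374
k=7: j=0 S=44.0905 intr=43.5395 cont=42.9193 V=43.5395[EX]; j=1 S=58.0667 intr=29.5633 cont=28.9431 V=29.5633[EX]; j=2 S=76.4732 intr=11.1568 cont=13.3495 V=13.3495[hold]; j=3 S=100.7144 intr=0.0000 cont=2.8448 V=2.8448[hold]; j=4 S=132.6398 intr=0.0000 cont=0.0000 V=0.0000[hold]; j=5 S=174.6852 intr=0.0000 cont=0.0000 V=0.0000[hold]; j=6 S=230.0585 intr=0.0000 cont=0.0000 V=0.0000[hold]; j=7 S=302.9845 intr=0.0000 cont=0.0000 V=0.0000[hold]  S*(7)=58.0667
k=6: j=0 S=50.5983 intr=37.0317 cont=36.4115 V=37.0317[EX]; j=1 S=66.6374 intr=20.9926 cont=21.4424 V=21.4424[hold]; j=2 S=87.7608 intr=0.0000 cont=8.1291 V=8.1291[hold]; j=3 S=115.5800 intr=0.0000 cont=1.4365 V=1.4365[hold]; j=4 S=152.2176 intr=0.0000 cont=0.0000 V=0.0000[hold]; j=5 S=200.4689 intr=0.0000 cont=0.0000 V=0.0000[hold]; j=6 S=264.0154 intr=0.0000 cont=0.0000 V=0.0000[hold]  S*(6)=50.5983
k=5: j=0 S=58.0667 intr=29.5633 cont=29.1626 V=29.5633[EX]; j=1 S=76.4732 intr=11.1568 cont=14.7943 V=14.7943[hold]; j=2 S=100.7144 intr=0.0000 cont=4.8059 V=4.8059[hold]; j=3 S=132.6398 intr=0.0000 cont=0.7254 V=0.7254[hold]; j=4 S=174.6852 intr=0.0000 cont=0.0000 V=0.0000[hold]; j=5 S=230.0585 intr=0.0000 cont=0.0000 V=0.0000[hold]  S*(5)=58.0667
k=4: j=0 S=66.6374 intr=20.9926 cont=22.1474 V=22.1474[hold]; j=1 S=87.7608 intr=0.0000 cont=9.8156 V=9.8156[hold]; j=2 S=115.5800 intr=0.0000 cont=2.7807 V=2.7807[hold]; j=3 S=152.2176 intr=0.0000 cont=0.3663 V=0.3663[hold]; j=4 S=200.4689 intr=0.0000 cont=0.0000 V=0.0000[hold]  S*(4)=-
k=3: j=0 S=76.4732 intr=11.1568 cont=15.9732 V=15.9732[hold]; j=1 S=100.7144 intr=0.0000 cont=6.3134 V=6.3134[hold]; j=2 S=132.6398 intr=0.0000 cont=1.5829 V=1.5829[hold]; j=3 S=174.6852 intr=0.0000 cont=0.1850 V=0.1850[hold]  S*(3)=-
k=2: j=0 S=87.7608 intr=0.0000 cont=11.1465 V=11.1465[hold]; j=1 S=115.5800 intr=0.0000 cont=3.9604 V=3.9604[hold]; j=2 S=152.2176 intr=0.0000 cont=0.8896 V=0.8896[hold]  S*(2)=-
k=1: j=0 S=100.7144 intr=0.0000 cont=7.5611 V=7.5611[hold]; j=1 S=132.6398 intr=0.0000 cont=2.4339 V=2.4339[hold]  S*(1)=-
k=0: j=0 S=115.5800 intr=0.0000 cont=5.0057 V=5.0057[hold]  S*(0)=-

price = 5.0057
boundary = - - - - - 58.0667 50.5983 58.0667 66.6374
tree:
5.0057
7.5611 2.4339
11.1465 3.9604 0.8896
15.9732 6.3134 1.5829 0.1850
22.1474 9.8156 2.7807 0.3663 0.0000
29.5633 14.7943 4.8059 0.7254 0.0000 0.0000
37.0317 21.4424 8.1291 1.4365 0.0000 0.0000 0.0000
43.5395 29.5633 13.3495 2.8448 0.0000 0.0000 0.0000 0.0000
49.2103 37.0317 20.9926 5.6337 0.0000 0.0000 0.0000 0.0000 0.0000
54.1518 43.5395 29.5633 11.1568 0.0000 0.0000 0.0000 0.0000 0.0000 0.0000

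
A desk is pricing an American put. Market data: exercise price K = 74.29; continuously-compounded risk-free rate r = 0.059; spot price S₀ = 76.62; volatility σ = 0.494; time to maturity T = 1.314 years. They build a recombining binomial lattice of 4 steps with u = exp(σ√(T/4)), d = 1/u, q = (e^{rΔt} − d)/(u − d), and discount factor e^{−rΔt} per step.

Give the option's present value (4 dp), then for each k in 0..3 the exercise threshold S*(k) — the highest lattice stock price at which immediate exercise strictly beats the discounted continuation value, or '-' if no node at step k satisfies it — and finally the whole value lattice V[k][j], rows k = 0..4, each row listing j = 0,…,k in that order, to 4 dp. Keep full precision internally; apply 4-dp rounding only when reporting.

Δt=0.32850, u=1.32729, d=0.75342, q=0.46379, disc=e^(-rΔt)=0.98081
k=4 terminal: V=max(K-S,0) → 49.6020 30.7976 0.0000 0.0000 0.0000
k=3: j=0 S=32.7680 intr=41.5220 cont=40.0961 V=41.5220[EX]; j=1 S=57.7269 intr=16.5631 cont=16.1970 V=16.5631[EX]; j=2 S=101.6966 intr=0.0000 cont=0.0000 V=0.0000[hold]; j=3 S=179.1575 intr=0.0000 cont=0.0000 V=0.0000[hold]  S*(3)=57.7269
k=2: j=0 S=43.4924 intr=30.7976 cont=29.3716 V=30.7976[EX]; j=1 S=76.6200 intr=0.0000 cont=8.7109 V=8.7109[hold]; j=2 S=134.9804 intr=0.0000 cont=0.0000 V=0.0000[hold]  S*(2)=43.4924
k=1: j=0 S=57.7269 intr=16.5631 cont=20.1595 V=20.1595[hold]; j=1 S=101.6966 intr=0.0000 cont=4.5812 V=4.5812[hold]  S*(1)=-
k=0: j=0 S=76.6200 intr=0.0000 cont=12.6862 V=12.6862[hold]  S*(0)=-

price = 12.6862
boundary = - - 43.4924 57.7269
tree:
12.6862
20.1595 4.5812
30.7976 8.7109 0.0000
41.5220 16.5631 0.0000 0.0000
49.6020 30.7976 0.0000 0.0000 0.0000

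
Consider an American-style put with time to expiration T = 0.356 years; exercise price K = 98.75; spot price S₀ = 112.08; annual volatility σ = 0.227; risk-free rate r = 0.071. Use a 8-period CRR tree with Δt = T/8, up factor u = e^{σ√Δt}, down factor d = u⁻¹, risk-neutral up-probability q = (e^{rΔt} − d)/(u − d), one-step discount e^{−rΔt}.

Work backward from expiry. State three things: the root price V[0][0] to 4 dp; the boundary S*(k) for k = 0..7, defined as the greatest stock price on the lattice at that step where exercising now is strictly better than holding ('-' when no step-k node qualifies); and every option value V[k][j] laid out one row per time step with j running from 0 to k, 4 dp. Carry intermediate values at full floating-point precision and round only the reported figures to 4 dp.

Δt=0.04450, u=1.04905, d=0.95324, q=0.52106, disc=e^(-rΔt)=0.99685
k=8 terminal: V=max(K-S,0) → 22.3390 14.6591 6.2073 0.0000 0.0000 0.0000 0.0000 0.0000 0.0000
k=7: j=0 S=80.1591 intr=18.5909 cont=18.2794 V=18.5909[EX]; j=1 S=88.2157 intr=10.5343 cont=10.2228 V=10.5343[EX]; j=2 S=97.0820 intr=1.6680 cont=2.9635 V=2.9635[hold]; j=3 S=106.8394 intr=0.0000 cont=0.0000 V=0.0000[hold]; j=4 S=117.5776 intr=0.0000 cont=0.0000 V=0.0000[hold]; j=5 S=129.3950 intr=0.0000 cont=0.0000 V=0.0000[hold]; j=6 S=142.4002 intr=0.0000 cont=0.0000 V=0.0000[hold]; j=7 S=156.7125 intr=0.0000 cont=0.0000 V=0.0000[hold]  S*(7)=88.2157
k=6: j=0 S=84.0909 intr=14.6591 cont=14.3476 V=14.6591[EX]; j=1 S=92.5427 intr=6.2073 cont=6.5687 V=6.5687[hold]; j=2 S=101.8439 intr=0.0000 cont=1.4149 V=1.4149[hold]; j=3 S=112.0800 intr=0.0000 cont=0.0000 V=0.0000[hold]; j=4 S=123.3449 intr=0.0000 cont=0.0000 V=0.0000[hold]; j=5 S=135.7420 intr=0.0000 cont=0.0000 V=0.0000[hold]; j=6 S=149.3850 intr=0.0000 cont=0.0000 V=0.0000[hold]  S*(6)=84.0909
k=5: j=0 S=88.2157 intr=10.5343 cont=10.4106 V=10.5343[EX]; j=1 S=97.0820 intr=1.6680 cont=3.8710 V=3.8710[hold]; j=2 S=106.8394 intr=0.0000 cont=0.6755 V=0.6755[hold]; j=3 S=117.5776 intr=0.0000 cont=0.0000 V=0.0000[hold]; j=4 S=129.3950 intr=0.0000 cont=0.0000 V=0.0000[hold]; j=5 S=142.4002 intr=0.0000 cont=0.0000 V=0.0000[hold]  S*(5)=88.2157
k=4: j=0 S=92.5427 intr=6.2073 cont=7.0401 V=7.0401[hold]; j=1 S=101.8439 intr=0.0000 cont=2.1990 V=2.1990[hold]; j=2 S=112.0800 intr=0.0000 cont=0.3225 V=0.3225[hold]; j=3 S=123.3449 intr=0.0000 cont=0.0000 V=0.0000[hold]; j=4 S=135.7420 intr=0.0000 cont=0.0000 V=0.0000[hold]  S*(4)=-
k=3: j=0 S=97.0820 intr=1.6680 cont=4.5033 V=4.5033[hold]; j=1 S=106.8394 intr=0.0000 cont=1.2174 V=1.2174[hold]; j=2 S=117.5776 intr=0.0000 cont=0.1540 V=0.1540[hold]; j=3 S=129.3950 intr=0.0000 cont=0.0000 V=0.0000[hold]  S*(3)=-
k=2: j=0 S=101.8439 intr=0.0000 cont=2.7823 V=2.7823[hold]; j=1 S=112.0800 intr=0.0000 cont=0.6612 V=0.6612[hold]; j=2 S=123.3449 intr=0.0000 cont=0.0735 V=0.0735[hold]  S*(2)=-
k=1: j=0 S=106.8394 intr=0.0000 cont=1.6718 V=1.6718[hold]; j=1 S=117.5776 intr=0.0000 cont=0.3539 V=0.3539[hold]  S*(1)=-
k=0: j=0 S=112.0800 intr=0.0000 cont=0.9820 V=0.9820[hold]  S*(0)=-

price = 0.9820
boundary = - - - - - 88.2157 84.0909 88.2157
tree:
0.9820
1.6718 0.3539
2.7823 0.6612 0.0735
4.5033 1.2174 0.1540 0.0000
7.0401 2.1990 0.3225 0.0000 0.0000
10.5343 3.8710 0.6755 0.0000 0.0000 0.0000
14.6591 6.5687 1.4149 0.0000 0.0000 0.0000 0.0000
18.5909 10.5343 2.9635 0.0000 0.0000 0.0000 0.0000 0.0000
22.3390 14.6591 6.2073 0.0000 0.0000 0.0000 0.0000 0.0000 0.0000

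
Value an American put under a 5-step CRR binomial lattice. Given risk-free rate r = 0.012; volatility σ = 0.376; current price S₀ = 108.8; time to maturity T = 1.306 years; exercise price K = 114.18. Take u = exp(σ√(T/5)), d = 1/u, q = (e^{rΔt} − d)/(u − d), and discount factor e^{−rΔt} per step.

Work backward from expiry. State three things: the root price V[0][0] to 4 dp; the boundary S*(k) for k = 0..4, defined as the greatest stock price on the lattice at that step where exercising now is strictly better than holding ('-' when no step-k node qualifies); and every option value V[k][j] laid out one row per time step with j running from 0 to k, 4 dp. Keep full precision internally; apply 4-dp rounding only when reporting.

price = 21.6640
boundary = - - - 61.1308 74.0826
tree:
21.6640
30.4736 11.4794
41.2074 18.0924 3.8016
53.0492 27.5997 7.0651 0.0000
63.7366 40.0974 13.1301 0.0000 0.0000
72.5556 53.0492 24.4014 0.0000 0.0000 0.0000

params: Δt=0.26120 u=1.21187 d=0.82517 q=0.46022 e^(-rΔt)=0.99687
t_5 payoffs: 72.5556 53.0492 24.4014 0.0000 0.0000 0.0000
t_4: node(4,0) S=50.4434 payoff=63.7366 vs cont=63.3793 → 63.7366 [stop]  node(4,1) S=74.0826 payoff=40.0974 vs cont=39.7400 → 40.0974 [stop]  node(4,2) S=108.8000 payoff=5.3800 vs cont=13.1301 → 13.1301 [wait]  node(4,3) S=159.7870 payoff=0.0000 vs cont=0.0000 → 0.0000 [wait]  node(4,4) S=234.6680 payoff=0.0000 vs cont=0.0000 → 0.0000 [wait]  ⇒ S*(4)=74.0826
t_3: node(3,0) S=61.1308 payoff=53.0492 vs cont=52.6919 → 53.0492 [stop]  node(3,1) S=89.7786 payoff=24.4014 vs cont=27.5997 → 27.5997 [wait]  node(3,2) S=131.8515 payoff=0.0000 vs cont=7.0651 → 7.0651 [wait]  node(3,3) S=193.6411 payoff=0.0000 vs cont=0.0000 → 0.0000 [wait]  ⇒ S*(3)=61.1308
t_2: node(2,0) S=74.0826 payoff=40.0974 vs cont=41.2074 → 41.2074 [wait]  node(2,1) S=108.8000 payoff=5.3800 vs cont=18.0924 → 18.0924 [wait]  node(2,2) S=159.7870 payoff=0.0000 vs cont=3.8016 → 3.8016 [wait]  ⇒ S*(2)=-
t_1: node(1,0) S=89.7786 payoff=24.4014 vs cont=30.4736 → 30.4736 [wait]  node(1,1) S=131.8515 payoff=0.0000 vs cont=11.4794 → 11.4794 [wait]  ⇒ S*(1)=-
t_0: node(0,0) S=108.8000 payoff=5.3800 vs cont=21.6640 → 21.6640 [wait]  ⇒ S*(0)=-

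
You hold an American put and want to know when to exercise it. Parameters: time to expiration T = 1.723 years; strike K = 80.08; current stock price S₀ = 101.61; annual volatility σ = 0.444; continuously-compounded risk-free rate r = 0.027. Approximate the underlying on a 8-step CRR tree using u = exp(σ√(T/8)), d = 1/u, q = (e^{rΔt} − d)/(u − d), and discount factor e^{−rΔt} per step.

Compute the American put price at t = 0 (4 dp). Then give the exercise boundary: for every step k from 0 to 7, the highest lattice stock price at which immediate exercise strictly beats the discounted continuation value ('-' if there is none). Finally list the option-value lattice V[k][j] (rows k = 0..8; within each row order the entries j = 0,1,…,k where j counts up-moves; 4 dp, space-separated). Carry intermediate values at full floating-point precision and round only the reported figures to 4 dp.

price = 10.8487
boundary = - - - - - 36.2657 44.5640 54.7611
tree:
10.8487
15.2777 5.8427
20.9464 8.8881 2.3803
27.8332 13.2140 3.9772 0.5562
35.6589 19.0974 6.5490 1.0412 0.0000
43.8143 26.6388 10.5816 1.9491 0.0000 0.0000
50.5673 35.5160 16.6670 3.6490 0.0000 0.0000 0.0000
56.0629 43.8143 25.3189 6.8311 0.0000 0.0000 0.0000 0.0000
60.5352 50.5673 35.5160 12.7885 0.0000 0.0000 0.0000 0.0000 0.0000

Δt=0.21538  u=1.22882  d=0.81379  q=0.46272  discount=0.99420
step 8 (expiry): payoffs max(K−S,0) = 60.5352 50.5673 35.5160 12.7885 0.0000 0.0000 0.0000 0.0000 0.0000
step 7: (k=7,j=0): S=24.0171, (K−S)⁺=56.0629, hold=55.5986 ⇒ V=56.0629 exercise | (k=7,j=1): S=36.2657, (K−S)⁺=43.8143, hold=43.3500 ⇒ V=43.8143 exercise | (k=7,j=2): S=54.7611, (K−S)⁺=25.3189, hold=24.8545 ⇒ V=25.3189 exercise | (k=7,j=3): S=82.6891, (K−S)⁺=0.0000, hold=6.8311 ⇒ V=6.8311 continue | (k=7,j=4): S=124.8603, (K−S)⁺=0.0000, hold=0.0000 ⇒ V=0.0000 continue | (k=7,j=5): S=188.5387, (K−S)⁺=0.0000, hold=0.0000 ⇒ V=0.0000 continue | (k=7,j=6): S=284.6929, (K−S)⁺=0.0000, hold=0.0000 ⇒ V=0.0000 continue | (k=7,j=7): S=429.8853, (K−S)⁺=0.0000, hold=0.0000 ⇒ V=0.0000 continue  boundary S*=54.7611
step 6: (k=6,j=0): S=29.5127, (K−S)⁺=50.5673, hold=50.1030 ⇒ V=50.5673 exercise | (k=6,j=1): S=44.5640, (K−S)⁺=35.5160, hold=35.0517 ⇒ V=35.5160 exercise | (k=6,j=2): S=67.2915, (K−S)⁺=12.7885, hold=16.6670 ⇒ V=16.6670 continue | (k=6,j=3): S=101.6100, (K−S)⁺=0.0000, hold=3.6490 ⇒ V=3.6490 continue | (k=6,j=4): S=153.4308, (K−S)⁺=0.0000, hold=0.0000 ⇒ V=0.0000 continue | (k=6,j=5): S=231.6800, (K−S)⁺=0.0000, hold=0.0000 ⇒ V=0.0000 continue | (k=6,j=6): S=349.8361, (K−S)⁺=0.0000, hold=0.0000 ⇒ V=0.0000 continue  boundary S*=44.5640
step 5: (k=5,j=0): S=36.2657, (K−S)⁺=43.8143, hold=43.3500 ⇒ V=43.8143 exercise | (k=5,j=1): S=54.7611, (K−S)⁺=25.3189, hold=26.6388 ⇒ V=26.6388 continue | (k=5,j=2): S=82.6891, (K−S)⁺=0.0000, hold=10.5816 ⇒ V=10.5816 continue | (k=5,j=3): S=124.8603, (K−S)⁺=0.0000, hold=1.9491 ⇒ V=1.9491 continue | (k=5,j=4): S=188.5387, (K−S)⁺=0.0000, hold=0.0000 ⇒ V=0.0000 continue | (k=5,j=5): S=284.6929, (K−S)⁺=0.0000, hold=0.0000 ⇒ V=0.0000 continue  boundary S*=36.2657
step 4: (k=4,j=0): S=44.5640, (K−S)⁺=35.5160, hold=35.6589 ⇒ V=35.6589 continue | (k=4,j=1): S=67.2915, (K−S)⁺=12.7885, hold=19.0974 ⇒ V=19.0974 continue | (k=4,j=2): S=101.6100, (K−S)⁺=0.0000, hold=6.5490 ⇒ V=6.5490 continue | (k=4,j=3): S=153.4308, (K−S)⁺=0.0000, hold=1.0412 ⇒ V=1.0412 continue | (k=4,j=4): S=231.6800, (K−S)⁺=0.0000, hold=0.0000 ⇒ V=0.0000 continue  boundary S*=-
step 3: (k=3,j=0): S=54.7611, (K−S)⁺=25.3189, hold=27.8332 ⇒ V=27.8332 continue | (k=3,j=1): S=82.6891, (K−S)⁺=0.0000, hold=13.2140 ⇒ V=13.2140 continue | (k=3,j=2): S=124.8603, (K−S)⁺=0.0000, hold=3.9772 ⇒ V=3.9772 continue | (k=3,j=3): S=188.5387, (K−S)⁺=0.0000, hold=0.5562 ⇒ V=0.5562 continue  boundary S*=-
step 2: (k=2,j=0): S=67.2915, (K−S)⁺=12.7885, hold=20.9464 ⇒ V=20.9464 continue | (k=2,j=1): S=101.6100, (K−S)⁺=0.0000, hold=8.8881 ⇒ V=8.8881 continue | (k=2,j=2): S=153.4308, (K−S)⁺=0.0000, hold=2.3803 ⇒ V=2.3803 continue  boundary S*=-
step 1: (k=1,j=0): S=82.6891, (K−S)⁺=0.0000, hold=15.2777 ⇒ V=15.2777 continue | (k=1,j=1): S=124.8603, (K−S)⁺=0.0000, hold=5.8427 ⇒ V=5.8427 continue  boundary S*=-
step 0: (k=0,j=0): S=101.6100, (K−S)⁺=0.0000, hold=10.8487 ⇒ V=10.8487 continue  boundary S*=-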